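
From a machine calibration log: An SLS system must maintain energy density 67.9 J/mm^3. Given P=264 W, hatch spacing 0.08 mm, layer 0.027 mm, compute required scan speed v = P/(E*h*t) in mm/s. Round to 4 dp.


v = 264 / (67.9*0.08*0.027) = 1800.0327 mm/s


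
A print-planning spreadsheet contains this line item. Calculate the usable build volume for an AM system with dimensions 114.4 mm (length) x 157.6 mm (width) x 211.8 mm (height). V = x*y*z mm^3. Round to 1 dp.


V = 114.4 * 157.6 * 211.8 = 3818635.4 mm^3


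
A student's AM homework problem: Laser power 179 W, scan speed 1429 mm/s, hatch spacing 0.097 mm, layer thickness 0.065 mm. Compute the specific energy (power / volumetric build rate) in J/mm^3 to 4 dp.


Build rate = 1429 * 0.097 * 0.065 = 9.009845 mm^3/s
SE = 179 / 9.009845 = 19.8672 J/mm^3


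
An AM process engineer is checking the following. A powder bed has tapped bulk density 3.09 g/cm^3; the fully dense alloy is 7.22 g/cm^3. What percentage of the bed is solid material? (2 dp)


Packing = (3.09/7.22)*100 = 42.8 %


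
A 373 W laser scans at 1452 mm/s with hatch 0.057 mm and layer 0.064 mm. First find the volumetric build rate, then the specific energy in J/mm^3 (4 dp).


Build rate = 1452 * 0.057 * 0.064 = 5.296896 mm^3/s
SE = 373 / 5.296896 = 70.4186 J/mm^3


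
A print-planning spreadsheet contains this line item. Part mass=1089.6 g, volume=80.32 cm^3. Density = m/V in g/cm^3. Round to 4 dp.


rho = 1089.6 / 80.32 = 13.5657 g/cm^3


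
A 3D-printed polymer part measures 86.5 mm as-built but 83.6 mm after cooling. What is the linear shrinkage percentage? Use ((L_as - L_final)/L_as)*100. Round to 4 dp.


Shrinkage = ((86.5-83.6)/86.5)*100 = 3.3526 %


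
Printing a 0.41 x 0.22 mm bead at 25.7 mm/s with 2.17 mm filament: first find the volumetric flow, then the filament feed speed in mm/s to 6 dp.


Q = 0.41 * 0.22 * 25.7 = 2.31814 mm^3/s
A_fil = pi*(2.17/2)^2 = 3.69836141 mm^2
v_feed = 2.31814 / 3.69836141 = 0.626802 mm/s


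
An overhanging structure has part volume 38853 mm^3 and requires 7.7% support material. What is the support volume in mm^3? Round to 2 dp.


V_support = 38853 * 0.077 = 2991.68 mm^3


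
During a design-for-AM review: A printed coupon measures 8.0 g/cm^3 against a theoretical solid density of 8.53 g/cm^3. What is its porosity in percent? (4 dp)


Porosity = (1-8.0/8.53)*100 = 6.2134 %


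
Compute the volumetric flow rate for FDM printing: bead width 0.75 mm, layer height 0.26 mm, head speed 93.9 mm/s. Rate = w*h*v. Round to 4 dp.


Rate = 0.75 * 0.26 * 93.9 = 18.3105 mm^3/s


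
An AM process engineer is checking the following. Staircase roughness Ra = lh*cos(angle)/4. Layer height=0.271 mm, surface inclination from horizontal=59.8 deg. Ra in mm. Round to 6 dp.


Ra = 0.271 * cos(59.8) / 4 = 0.03408 mm


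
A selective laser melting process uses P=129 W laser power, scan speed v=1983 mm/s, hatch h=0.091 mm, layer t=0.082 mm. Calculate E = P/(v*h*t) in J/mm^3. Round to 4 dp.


E = 129 / (1983*0.091*0.082) = 8.7179 J/mm^3


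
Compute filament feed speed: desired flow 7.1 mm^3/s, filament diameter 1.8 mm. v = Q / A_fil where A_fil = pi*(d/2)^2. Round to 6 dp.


A = pi*(1.8/2)^2 = 2.54469
v = 7.1 / 2.54469 = 2.790124 mm/s


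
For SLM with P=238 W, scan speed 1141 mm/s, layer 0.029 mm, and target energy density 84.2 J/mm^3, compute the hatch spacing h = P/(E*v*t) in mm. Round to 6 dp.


h = 238 / (84.2*1141*0.029) = 0.085424 mm


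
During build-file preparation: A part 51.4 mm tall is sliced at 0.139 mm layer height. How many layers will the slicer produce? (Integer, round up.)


Layers = ceil(51.4/0.139) = 370


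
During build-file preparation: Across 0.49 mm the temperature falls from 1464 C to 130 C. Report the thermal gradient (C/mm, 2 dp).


G = (1464-130)/0.49 = 2722.45 C/mm


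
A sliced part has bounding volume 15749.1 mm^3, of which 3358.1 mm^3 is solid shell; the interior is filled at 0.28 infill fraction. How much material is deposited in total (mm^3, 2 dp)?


V_infill = (15749.1 - 3358.1) * 0.28 = 3469.48
V_total = 3358.1 + 3469.48 = 6827.58 mm^3


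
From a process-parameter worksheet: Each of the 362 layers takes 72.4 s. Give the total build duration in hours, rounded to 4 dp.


t = 362 * 72.4 / 3600 = 7.2802 hrs


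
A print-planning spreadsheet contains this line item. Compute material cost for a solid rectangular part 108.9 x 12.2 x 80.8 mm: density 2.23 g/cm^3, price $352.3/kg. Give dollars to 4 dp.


V = 108.9 * 12.2 * 80.8 = 107349.264 mm^3 = 107.349264 cm^3
Mass = 107.349264 * 2.23 / 1000 = 0.23938886 kg
Cost = 0.23938886 * 352.3 = 84.3367 $


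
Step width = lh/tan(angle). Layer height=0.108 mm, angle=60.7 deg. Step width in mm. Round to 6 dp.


step = 0.108 / tan(60.7) = 0.060607 mm


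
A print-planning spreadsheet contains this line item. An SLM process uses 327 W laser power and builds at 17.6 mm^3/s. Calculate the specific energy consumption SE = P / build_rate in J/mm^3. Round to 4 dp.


SE = 327 / 17.6 = 18.5795 J/mm^3


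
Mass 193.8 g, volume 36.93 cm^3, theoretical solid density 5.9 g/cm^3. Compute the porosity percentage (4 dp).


rho_part = 193.8 / 36.93 = 5.24776604 g/cm^3
Porosity = (1 - 5.24776604/5.9)*100 = 11.0548 %


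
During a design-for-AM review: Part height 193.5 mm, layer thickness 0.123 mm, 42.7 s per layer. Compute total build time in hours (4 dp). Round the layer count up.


Layers = ceil(193.5/0.123) = 1574
t = 1574 * 42.7 / 3600 = 18.6694 hrs


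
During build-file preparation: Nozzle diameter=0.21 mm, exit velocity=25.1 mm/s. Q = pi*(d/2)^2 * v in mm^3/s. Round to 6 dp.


A = pi*(0.21/2)^2 = 0.03463606 mm^2
Q = 0.03463606 * 25.1 = 0.869365 mm^3/s


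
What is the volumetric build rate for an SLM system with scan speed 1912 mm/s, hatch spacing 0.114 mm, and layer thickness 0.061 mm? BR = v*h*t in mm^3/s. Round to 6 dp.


Rate = 1912 * 0.114 * 0.061 = 13.296048 mm^3/s


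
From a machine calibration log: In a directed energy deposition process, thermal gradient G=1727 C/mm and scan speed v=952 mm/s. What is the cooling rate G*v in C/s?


CR = 1727 * 952 = 1644104 C/s


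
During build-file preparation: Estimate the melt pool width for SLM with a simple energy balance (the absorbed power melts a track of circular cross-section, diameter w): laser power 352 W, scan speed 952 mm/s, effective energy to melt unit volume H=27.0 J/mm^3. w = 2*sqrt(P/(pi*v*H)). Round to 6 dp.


w = 2*sqrt(352/(pi*952*27.0)) = 0.132046 mm


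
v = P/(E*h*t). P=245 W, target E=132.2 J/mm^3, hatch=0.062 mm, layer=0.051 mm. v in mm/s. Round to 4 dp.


v = 245 / (132.2*0.062*0.051) = 586.1014 mm/s


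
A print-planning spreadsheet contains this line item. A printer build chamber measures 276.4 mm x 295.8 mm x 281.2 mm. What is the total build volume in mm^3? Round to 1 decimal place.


V = 276.4 * 295.8 * 281.2 = 22990664.5 mm^3


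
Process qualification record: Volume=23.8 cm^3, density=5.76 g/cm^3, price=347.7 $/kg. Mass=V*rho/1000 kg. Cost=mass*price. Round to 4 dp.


Mass = 23.8*5.76/1000 = 0.137088 kg
Cost = 0.137088 * 347.7 = 47.6655 $


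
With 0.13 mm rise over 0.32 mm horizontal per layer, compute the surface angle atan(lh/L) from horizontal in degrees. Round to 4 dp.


angle = atan(0.13/0.32) = 22.1094 degrees


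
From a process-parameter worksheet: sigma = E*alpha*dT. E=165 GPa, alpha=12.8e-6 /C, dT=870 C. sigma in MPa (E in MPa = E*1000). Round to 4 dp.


sigma = 165*1000 * 12.8e-6 * 870 = 1837.44 MPa


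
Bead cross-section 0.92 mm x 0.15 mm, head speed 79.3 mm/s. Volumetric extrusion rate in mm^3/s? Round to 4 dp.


Rate = 0.92 * 0.15 * 79.3 = 10.9434 mm^3/s


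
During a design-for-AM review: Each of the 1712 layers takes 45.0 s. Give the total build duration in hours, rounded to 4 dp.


t = 1712 * 45.0 / 3600 = 21.4 hrs


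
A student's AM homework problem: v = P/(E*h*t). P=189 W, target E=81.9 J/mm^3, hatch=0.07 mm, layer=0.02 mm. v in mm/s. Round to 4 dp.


v = 189 / (81.9*0.07*0.02) = 1648.3516 mm/s


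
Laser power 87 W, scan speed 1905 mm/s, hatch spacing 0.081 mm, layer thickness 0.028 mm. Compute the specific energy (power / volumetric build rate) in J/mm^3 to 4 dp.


Build rate = 1905 * 0.081 * 0.028 = 4.32054 mm^3/s
SE = 87 / 4.32054 = 20.1364 J/mm^3


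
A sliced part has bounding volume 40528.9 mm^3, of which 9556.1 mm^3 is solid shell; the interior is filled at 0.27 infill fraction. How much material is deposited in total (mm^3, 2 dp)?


V_infill = (40528.9 - 9556.1) * 0.27 = 8362.66
V_total = 9556.1 + 8362.66 = 17918.76 mm^3


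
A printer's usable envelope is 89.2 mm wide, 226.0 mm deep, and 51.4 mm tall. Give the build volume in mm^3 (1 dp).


V = 89.2 * 226.0 * 51.4 = 1036182.9 mm^3


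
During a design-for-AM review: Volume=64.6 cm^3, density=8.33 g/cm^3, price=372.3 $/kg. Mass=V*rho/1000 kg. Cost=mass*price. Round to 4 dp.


Mass = 64.6*8.33/1000 = 0.538118 kg
Cost = 0.538118 * 372.3 = 200.3413 $


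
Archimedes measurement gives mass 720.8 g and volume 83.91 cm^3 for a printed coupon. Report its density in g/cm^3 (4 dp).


rho = 720.8 / 83.91 = 8.5902 g/cm^3


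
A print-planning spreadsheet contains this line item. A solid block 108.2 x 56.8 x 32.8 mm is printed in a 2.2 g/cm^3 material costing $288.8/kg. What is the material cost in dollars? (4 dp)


V = 108.2 * 56.8 * 32.8 = 201580.928 mm^3 = 201.580928 cm^3
Mass = 201.580928 * 2.2 / 1000 = 0.44347804 kg
Cost = 0.44347804 * 288.8 = 128.0765 $


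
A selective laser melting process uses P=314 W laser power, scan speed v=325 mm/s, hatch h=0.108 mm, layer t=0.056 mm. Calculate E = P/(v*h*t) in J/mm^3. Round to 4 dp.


E = 314 / (325*0.108*0.056) = 159.7477 J/mm^3


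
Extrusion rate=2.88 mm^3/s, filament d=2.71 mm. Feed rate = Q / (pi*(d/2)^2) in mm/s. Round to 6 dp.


A = pi*(2.71/2)^2 = 5.768043
v = 2.88 / 5.768043 = 0.499303 mm/s


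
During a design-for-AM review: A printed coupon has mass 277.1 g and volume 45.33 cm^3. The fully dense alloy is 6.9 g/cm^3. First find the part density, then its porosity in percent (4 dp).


rho_part = 277.1 / 45.33 = 6.11294948 g/cm^3
Porosity = (1 - 6.11294948/6.9)*100 = 11.4065 %


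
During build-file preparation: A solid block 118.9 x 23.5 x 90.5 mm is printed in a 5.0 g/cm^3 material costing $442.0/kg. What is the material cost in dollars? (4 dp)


V = 118.9 * 23.5 * 90.5 = 252870.575 mm^3 = 252.870575 cm^3
Mass = 252.870575 * 5.0 / 1000 = 1.26435288 kg
Cost = 1.26435288 * 442.0 = 558.844 $


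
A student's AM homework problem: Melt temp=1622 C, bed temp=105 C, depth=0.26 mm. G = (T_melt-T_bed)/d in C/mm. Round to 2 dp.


G = (1622-105)/0.26 = 5834.62 C/mm


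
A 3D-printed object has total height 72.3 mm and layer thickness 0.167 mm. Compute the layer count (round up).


Layers = ceil(72.3/0.167) = 433


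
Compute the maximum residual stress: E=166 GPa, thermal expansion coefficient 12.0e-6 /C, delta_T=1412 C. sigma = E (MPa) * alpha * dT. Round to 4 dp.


sigma = 166*1000 * 12.0e-6 * 1412 = 2812.704 MPa


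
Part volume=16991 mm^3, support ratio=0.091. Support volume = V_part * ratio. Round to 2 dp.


V_support = 16991 * 0.091 = 1546.18 mm^3


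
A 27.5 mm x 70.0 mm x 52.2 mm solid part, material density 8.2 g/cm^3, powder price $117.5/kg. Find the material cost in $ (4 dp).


V = 27.5 * 70.0 * 52.2 = 100485.0 mm^3 = 100.485 cm^3
Mass = 100.485 * 8.2 / 1000 = 0.823977 kg
Cost = 0.823977 * 117.5 = 96.8173 $


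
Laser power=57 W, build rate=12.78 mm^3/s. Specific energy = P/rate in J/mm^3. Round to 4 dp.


SE = 57 / 12.78 = 4.4601 J/mm^3


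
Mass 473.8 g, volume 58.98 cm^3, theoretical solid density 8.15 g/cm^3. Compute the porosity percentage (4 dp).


rho_part = 473.8 / 58.98 = 8.0332316 g/cm^3
Porosity = (1 - 8.0332316/8.15)*100 = 1.4327 %


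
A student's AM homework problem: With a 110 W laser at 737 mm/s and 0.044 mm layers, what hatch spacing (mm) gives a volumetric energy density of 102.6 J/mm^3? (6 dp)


h = 110 / (102.6*737*0.044) = 0.033062 mm


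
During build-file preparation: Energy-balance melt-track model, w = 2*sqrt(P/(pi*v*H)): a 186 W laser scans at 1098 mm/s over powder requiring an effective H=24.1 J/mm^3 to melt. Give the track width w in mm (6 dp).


w = 2*sqrt(186/(pi*1098*24.1)) = 0.094602 mm


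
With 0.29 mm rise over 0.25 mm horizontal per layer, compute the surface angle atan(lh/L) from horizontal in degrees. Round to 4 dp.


angle = atan(0.29/0.25) = 49.2364 degrees


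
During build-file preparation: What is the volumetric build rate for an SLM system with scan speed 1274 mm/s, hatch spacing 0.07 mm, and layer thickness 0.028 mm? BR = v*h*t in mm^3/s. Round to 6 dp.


Rate = 1274 * 0.07 * 0.028 = 2.49704 mm^3/s


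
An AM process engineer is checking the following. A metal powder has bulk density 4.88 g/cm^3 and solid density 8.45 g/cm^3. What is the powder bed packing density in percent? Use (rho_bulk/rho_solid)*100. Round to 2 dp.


Packing = (4.88/8.45)*100 = 57.75 %


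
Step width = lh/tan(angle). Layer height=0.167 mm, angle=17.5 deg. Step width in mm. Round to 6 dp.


step = 0.167 / tan(17.5) = 0.529656 mm


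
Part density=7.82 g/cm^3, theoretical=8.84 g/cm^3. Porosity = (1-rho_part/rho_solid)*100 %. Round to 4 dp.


Porosity = (1-7.82/8.84)*100 = 11.5385 %


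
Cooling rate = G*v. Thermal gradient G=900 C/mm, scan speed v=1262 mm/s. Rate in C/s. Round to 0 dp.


CR = 900 * 1262 = 1135800 C/s


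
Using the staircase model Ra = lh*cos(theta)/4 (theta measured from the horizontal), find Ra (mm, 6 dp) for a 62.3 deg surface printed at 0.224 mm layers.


Ra = 0.224 * cos(62.3) / 4 = 0.026031 mm


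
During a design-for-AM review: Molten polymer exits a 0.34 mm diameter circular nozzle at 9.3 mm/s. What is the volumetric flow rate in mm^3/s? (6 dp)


A = pi*(0.34/2)^2 = 0.09079203 mm^2
Q = 0.09079203 * 9.3 = 0.844366 mm^3/s


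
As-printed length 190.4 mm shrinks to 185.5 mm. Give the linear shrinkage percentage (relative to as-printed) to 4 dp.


Shrinkage = ((190.4-185.5)/190.4)*100 = 2.5735 %


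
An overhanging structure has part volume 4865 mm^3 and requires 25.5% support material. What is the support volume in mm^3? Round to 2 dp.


V_support = 4865 * 0.255 = 1240.58 mm^3


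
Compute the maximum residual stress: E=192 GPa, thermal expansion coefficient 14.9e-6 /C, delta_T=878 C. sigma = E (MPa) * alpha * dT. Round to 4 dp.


sigma = 192*1000 * 14.9e-6 * 878 = 2511.7824 MPa


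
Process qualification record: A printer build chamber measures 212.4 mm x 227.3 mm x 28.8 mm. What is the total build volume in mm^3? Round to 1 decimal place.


V = 212.4 * 227.3 * 28.8 = 1390421.4 mm^3


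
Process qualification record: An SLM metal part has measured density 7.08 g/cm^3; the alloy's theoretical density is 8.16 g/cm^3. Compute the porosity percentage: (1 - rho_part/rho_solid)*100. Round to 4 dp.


Porosity = (1-7.08/8.16)*100 = 13.2353 %


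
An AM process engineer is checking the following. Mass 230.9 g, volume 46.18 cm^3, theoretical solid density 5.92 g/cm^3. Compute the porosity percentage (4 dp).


rho_part = 230.9 / 46.18 = 5.0 g/cm^3
Porosity = (1 - 5.0/5.92)*100 = 15.5405 %


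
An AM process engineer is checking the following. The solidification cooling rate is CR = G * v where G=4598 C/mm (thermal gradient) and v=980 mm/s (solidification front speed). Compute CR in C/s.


CR = 4598 * 980 = 4506040 C/s


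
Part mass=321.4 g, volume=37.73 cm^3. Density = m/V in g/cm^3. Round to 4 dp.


rho = 321.4 / 37.73 = 8.5184 g/cm^3


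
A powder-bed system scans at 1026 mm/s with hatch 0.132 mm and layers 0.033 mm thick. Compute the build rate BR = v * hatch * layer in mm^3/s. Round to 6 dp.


Rate = 1026 * 0.132 * 0.033 = 4.469256 mm^3/s


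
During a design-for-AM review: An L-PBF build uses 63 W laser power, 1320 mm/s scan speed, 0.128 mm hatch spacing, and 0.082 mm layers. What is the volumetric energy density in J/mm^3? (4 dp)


E = 63 / (1320*0.128*0.082) = 4.5472 J/mm^3


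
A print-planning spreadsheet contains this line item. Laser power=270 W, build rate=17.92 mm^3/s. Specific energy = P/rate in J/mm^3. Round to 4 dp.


SE = 270 / 17.92 = 15.067 J/mm^3


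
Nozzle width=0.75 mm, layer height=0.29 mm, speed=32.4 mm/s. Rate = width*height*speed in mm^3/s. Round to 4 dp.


Rate = 0.75 * 0.29 * 32.4 = 7.047 mm^3/s


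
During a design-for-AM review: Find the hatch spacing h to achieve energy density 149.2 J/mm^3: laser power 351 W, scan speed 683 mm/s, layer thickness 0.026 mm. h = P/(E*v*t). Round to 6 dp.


h = 351 / (149.2*683*0.026) = 0.132478 mm


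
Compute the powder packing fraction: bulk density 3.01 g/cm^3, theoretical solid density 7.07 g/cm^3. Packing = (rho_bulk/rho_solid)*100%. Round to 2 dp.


Packing = (3.01/7.07)*100 = 42.57 %


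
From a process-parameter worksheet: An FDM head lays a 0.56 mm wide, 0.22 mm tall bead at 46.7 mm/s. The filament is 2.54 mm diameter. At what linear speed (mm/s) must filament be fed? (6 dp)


Q = 0.56 * 0.22 * 46.7 = 5.75344 mm^3/s
A_fil = pi*(2.54/2)^2 = 5.06707479 mm^2
v_feed = 5.75344 / 5.06707479 = 1.135456 mm/s


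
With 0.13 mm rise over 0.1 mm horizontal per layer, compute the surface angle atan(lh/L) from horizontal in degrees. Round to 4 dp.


angle = atan(0.13/0.1) = 52.4314 degrees


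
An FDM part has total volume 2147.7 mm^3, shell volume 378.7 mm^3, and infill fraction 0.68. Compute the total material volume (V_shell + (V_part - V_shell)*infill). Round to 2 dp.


V_infill = (2147.7 - 378.7) * 0.68 = 1202.92
V_total = 378.7 + 1202.92 = 1581.62 mm^3


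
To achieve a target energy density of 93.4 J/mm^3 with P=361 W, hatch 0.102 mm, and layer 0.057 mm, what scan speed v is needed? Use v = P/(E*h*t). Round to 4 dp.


v = 361 / (93.4*0.102*0.057) = 664.7913 mm/s


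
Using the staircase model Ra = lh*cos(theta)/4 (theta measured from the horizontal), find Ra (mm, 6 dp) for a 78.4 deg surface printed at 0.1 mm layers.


Ra = 0.1 * cos(78.4) / 4 = 0.005027 mm


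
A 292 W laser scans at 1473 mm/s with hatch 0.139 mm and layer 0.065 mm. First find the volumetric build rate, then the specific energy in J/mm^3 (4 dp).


Build rate = 1473 * 0.139 * 0.065 = 13.308555 mm^3/s
SE = 292 / 13.308555 = 21.9408 J/mm^3


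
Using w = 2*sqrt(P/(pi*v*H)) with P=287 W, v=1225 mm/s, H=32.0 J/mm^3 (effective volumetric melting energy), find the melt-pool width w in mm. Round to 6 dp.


w = 2*sqrt(287/(pi*1225*32.0)) = 0.09655 mm


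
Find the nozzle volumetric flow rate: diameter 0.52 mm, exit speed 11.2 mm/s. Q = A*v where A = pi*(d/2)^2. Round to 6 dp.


A = pi*(0.52/2)^2 = 0.21237166 mm^2
Q = 0.21237166 * 11.2 = 2.378563 mm^3/s


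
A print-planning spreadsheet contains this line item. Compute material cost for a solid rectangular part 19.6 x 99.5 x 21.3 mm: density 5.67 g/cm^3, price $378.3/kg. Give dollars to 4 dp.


V = 19.6 * 99.5 * 21.3 = 41539.26 mm^3 = 41.53926 cm^3
Mass = 41.53926 * 5.67 / 1000 = 0.2355276 kg
Cost = 0.2355276 * 378.3 = 89.1001 $


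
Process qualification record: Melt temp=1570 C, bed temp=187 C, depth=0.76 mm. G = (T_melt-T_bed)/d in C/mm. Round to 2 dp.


G = (1570-187)/0.76 = 1819.74 C/mm


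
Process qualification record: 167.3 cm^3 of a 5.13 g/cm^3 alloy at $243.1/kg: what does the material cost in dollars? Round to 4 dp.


Mass = 167.3*5.13/1000 = 0.858249 kg
Cost = 0.858249 * 243.1 = 208.6403 $


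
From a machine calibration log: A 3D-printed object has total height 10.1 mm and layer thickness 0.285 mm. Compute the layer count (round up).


Layers = ceil(10.1/0.285) = 36


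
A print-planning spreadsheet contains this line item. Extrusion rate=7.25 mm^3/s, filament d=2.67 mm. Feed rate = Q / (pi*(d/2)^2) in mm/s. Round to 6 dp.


A = pi*(2.67/2)^2 = 5.599025
v = 7.25 / 5.599025 = 1.294868 mm/s


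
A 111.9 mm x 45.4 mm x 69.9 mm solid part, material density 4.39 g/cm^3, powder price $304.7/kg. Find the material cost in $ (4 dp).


V = 111.9 * 45.4 * 69.9 = 355110.174 mm^3 = 355.110174 cm^3
Mass = 355.110174 * 4.39 / 1000 = 1.55893366 kg
Cost = 1.55893366 * 304.7 = 475.0071 $


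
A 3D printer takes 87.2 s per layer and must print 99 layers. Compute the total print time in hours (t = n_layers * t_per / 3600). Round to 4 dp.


t = 99 * 87.2 / 3600 = 2.398 hrs


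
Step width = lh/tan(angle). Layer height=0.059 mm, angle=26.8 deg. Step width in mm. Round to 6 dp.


step = 0.059 / tan(26.8) = 0.1168 mm


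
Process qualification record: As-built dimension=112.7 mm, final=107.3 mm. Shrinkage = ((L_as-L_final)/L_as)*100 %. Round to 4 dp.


Shrinkage = ((112.7-107.3)/112.7)*100 = 4.7915 %


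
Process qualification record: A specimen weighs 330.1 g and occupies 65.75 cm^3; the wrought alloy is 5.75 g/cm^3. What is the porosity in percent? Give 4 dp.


rho_part = 330.1 / 65.75 = 5.02053232 g/cm^3
Porosity = (1 - 5.02053232/5.75)*100 = 12.6864 %


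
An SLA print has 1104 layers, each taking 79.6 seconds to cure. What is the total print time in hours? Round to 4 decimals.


t = 1104 * 79.6 / 3600 = 24.4107 hrs


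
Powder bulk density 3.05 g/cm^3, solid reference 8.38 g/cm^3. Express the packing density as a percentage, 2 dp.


Packing = (3.05/8.38)*100 = 36.4 %


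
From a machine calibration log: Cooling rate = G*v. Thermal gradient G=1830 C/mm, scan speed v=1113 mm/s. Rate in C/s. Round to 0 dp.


CR = 1830 * 1113 = 2036790 C/s


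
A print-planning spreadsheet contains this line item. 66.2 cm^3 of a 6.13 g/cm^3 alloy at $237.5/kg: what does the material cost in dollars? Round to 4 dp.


Mass = 66.2*6.13/1000 = 0.405806 kg
Cost = 0.405806 * 237.5 = 96.3789 $


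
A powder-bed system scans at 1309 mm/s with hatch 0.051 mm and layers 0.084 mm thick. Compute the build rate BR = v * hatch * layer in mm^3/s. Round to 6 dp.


Rate = 1309 * 0.051 * 0.084 = 5.607756 mm^3/s


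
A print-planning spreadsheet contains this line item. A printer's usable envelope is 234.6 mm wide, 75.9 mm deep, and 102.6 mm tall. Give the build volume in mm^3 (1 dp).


V = 234.6 * 75.9 * 102.6 = 1826910.0 mm^3


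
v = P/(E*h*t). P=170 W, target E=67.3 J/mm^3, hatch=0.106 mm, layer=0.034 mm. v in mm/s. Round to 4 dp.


v = 170 / (67.3*0.106*0.034) = 700.8887 mm/s


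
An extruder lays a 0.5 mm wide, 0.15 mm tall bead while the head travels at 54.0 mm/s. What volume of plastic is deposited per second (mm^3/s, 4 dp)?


Rate = 0.5 * 0.15 * 54.0 = 4.05 mm^3/s


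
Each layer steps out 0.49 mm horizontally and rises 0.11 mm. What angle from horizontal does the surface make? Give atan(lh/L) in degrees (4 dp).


angle = atan(0.11/0.49) = 12.6526 degrees


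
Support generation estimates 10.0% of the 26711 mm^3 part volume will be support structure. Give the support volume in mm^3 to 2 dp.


V_support = 26711 * 0.1 = 2671.1 mm^3


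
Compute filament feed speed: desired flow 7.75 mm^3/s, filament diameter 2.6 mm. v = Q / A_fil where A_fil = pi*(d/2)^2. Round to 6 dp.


A = pi*(2.6/2)^2 = 5.309292
v = 7.75 / 5.309292 = 1.459705 mm/s


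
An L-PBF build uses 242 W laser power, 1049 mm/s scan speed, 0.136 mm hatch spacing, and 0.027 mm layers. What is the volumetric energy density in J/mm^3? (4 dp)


E = 242 / (1049*0.136*0.027) = 62.8257 J/mm^3


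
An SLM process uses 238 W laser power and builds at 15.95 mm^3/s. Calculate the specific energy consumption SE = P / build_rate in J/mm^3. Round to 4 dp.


SE = 238 / 15.95 = 14.9216 J/mm^3


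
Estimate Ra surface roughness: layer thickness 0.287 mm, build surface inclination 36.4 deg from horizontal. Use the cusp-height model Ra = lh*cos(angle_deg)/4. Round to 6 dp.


Ra = 0.287 * cos(36.4) / 4 = 0.057751 mm


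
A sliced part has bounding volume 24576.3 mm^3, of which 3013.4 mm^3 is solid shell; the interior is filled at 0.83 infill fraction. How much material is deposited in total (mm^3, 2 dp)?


V_infill = (24576.3 - 3013.4) * 0.83 = 17897.21
V_total = 3013.4 + 17897.21 = 20910.61 mm^3


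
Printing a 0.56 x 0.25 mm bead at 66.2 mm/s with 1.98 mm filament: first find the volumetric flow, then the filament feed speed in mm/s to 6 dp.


Q = 0.56 * 0.25 * 66.2 = 9.268 mm^3/s
A_fil = pi*(1.98/2)^2 = 3.07907496 mm^2
v_feed = 9.268 / 3.07907496 = 3.009995 mm/s


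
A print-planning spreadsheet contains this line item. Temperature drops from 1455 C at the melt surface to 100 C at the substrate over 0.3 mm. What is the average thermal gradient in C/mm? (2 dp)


G = (1455-100)/0.3 = 4516.67 C/mm


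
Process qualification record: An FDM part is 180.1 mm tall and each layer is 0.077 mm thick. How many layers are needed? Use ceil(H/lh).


Layers = ceil(180.1/0.077) = 2339


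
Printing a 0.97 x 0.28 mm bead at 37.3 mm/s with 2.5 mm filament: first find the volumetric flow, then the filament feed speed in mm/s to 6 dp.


Q = 0.97 * 0.28 * 37.3 = 10.13068 mm^3/s
A_fil = pi*(2.5/2)^2 = 4.90873852 mm^2
v_feed = 10.13068 / 4.90873852 = 2.063805 mm/s


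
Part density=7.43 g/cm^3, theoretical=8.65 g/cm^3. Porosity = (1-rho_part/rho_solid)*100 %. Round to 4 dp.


Porosity = (1-7.43/8.65)*100 = 14.104 %


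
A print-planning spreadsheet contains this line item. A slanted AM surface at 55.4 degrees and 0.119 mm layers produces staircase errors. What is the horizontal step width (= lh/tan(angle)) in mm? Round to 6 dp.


step = 0.119 / tan(55.4) = 0.082093 mm


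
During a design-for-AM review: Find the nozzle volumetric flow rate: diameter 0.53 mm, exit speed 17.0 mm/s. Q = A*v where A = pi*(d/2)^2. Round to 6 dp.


A = pi*(0.53/2)^2 = 0.22061834 mm^2
Q = 0.22061834 * 17.0 = 3.750512 mm^3/s


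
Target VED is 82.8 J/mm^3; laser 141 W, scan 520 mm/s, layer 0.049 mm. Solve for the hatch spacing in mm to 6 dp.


h = 141 / (82.8*520*0.049) = 0.066833 mm


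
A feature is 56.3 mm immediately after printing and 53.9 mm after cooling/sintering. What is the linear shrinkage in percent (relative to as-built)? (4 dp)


Shrinkage = ((56.3-53.9)/56.3)*100 = 4.2629 %


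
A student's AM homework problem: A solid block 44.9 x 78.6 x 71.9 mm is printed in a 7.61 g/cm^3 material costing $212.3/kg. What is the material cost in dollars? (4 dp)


V = 44.9 * 78.6 * 71.9 = 253745.166 mm^3 = 253.745166 cm^3
Mass = 253.745166 * 7.61 / 1000 = 1.93100071 kg
Cost = 1.93100071 * 212.3 = 409.9515 $


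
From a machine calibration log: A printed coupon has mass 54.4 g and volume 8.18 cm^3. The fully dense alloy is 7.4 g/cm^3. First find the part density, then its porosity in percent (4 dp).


rho_part = 54.4 / 8.18 = 6.65036675 g/cm^3
Porosity = (1 - 6.65036675/7.4)*100 = 10.1302 %


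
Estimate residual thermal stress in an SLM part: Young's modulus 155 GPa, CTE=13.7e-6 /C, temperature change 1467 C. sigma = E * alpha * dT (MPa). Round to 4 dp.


sigma = 155*1000 * 13.7e-6 * 1467 = 3115.1745 MPa


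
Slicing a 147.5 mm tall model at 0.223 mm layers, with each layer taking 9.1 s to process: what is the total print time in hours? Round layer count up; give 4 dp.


Layers = ceil(147.5/0.223) = 662
t = 662 * 9.1 / 3600 = 1.6734 hrs


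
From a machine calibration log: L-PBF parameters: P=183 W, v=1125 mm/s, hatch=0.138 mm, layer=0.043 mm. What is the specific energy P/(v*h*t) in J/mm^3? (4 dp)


Build rate = 1125 * 0.138 * 0.043 = 6.67575 mm^3/s
SE = 183 / 6.67575 = 27.4127 J/mm^3


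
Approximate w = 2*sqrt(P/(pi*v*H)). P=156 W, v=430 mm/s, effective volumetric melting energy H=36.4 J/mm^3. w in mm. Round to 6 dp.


w = 2*sqrt(156/(pi*430*36.4)) = 0.11265 mm


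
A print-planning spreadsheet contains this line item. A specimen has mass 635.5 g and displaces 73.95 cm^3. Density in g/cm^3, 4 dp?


rho = 635.5 / 73.95 = 8.5936 g/cm^3


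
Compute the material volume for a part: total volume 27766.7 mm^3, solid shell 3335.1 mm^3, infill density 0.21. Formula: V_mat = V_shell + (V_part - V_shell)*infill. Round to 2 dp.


V_infill = (27766.7 - 3335.1) * 0.21 = 5130.64
V_total = 3335.1 + 5130.64 = 8465.74 mm^3


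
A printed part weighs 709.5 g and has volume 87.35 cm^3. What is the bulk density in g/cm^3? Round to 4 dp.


rho = 709.5 / 87.35 = 8.1225 g/cm^3


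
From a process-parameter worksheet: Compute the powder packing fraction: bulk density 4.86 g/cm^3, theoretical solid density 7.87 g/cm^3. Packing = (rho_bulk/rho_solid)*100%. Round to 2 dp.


Packing = (4.86/7.87)*100 = 61.75 %


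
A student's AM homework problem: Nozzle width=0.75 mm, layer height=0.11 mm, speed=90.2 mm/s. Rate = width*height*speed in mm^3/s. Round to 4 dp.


Rate = 0.75 * 0.11 * 90.2 = 7.4415 mm^3/s


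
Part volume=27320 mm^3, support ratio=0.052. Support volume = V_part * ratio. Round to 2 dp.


V_support = 27320 * 0.052 = 1420.64 mm^3


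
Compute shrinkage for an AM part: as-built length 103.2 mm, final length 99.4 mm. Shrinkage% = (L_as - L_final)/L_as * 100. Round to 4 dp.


Shrinkage = ((103.2-99.4)/103.2)*100 = 3.6822 %


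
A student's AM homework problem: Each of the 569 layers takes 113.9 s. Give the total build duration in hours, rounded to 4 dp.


t = 569 * 113.9 / 3600 = 18.0025 hrs


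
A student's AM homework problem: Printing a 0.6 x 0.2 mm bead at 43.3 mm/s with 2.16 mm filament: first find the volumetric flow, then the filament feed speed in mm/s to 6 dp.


Q = 0.6 * 0.2 * 43.3 = 5.196 mm^3/s
A_fil = pi*(2.16/2)^2 = 3.66435367 mm^2
v_feed = 5.196 / 3.66435367 = 1.417985 mm/s


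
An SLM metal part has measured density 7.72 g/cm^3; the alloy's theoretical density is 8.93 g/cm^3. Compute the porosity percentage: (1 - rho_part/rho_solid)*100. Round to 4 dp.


Porosity = (1-7.72/8.93)*100 = 13.5498 %


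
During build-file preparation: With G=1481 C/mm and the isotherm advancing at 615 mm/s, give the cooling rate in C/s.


CR = 1481 * 615 = 910815 C/s


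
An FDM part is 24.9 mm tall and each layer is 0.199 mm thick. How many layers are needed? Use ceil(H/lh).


Layers = ceil(24.9/0.199) = 126


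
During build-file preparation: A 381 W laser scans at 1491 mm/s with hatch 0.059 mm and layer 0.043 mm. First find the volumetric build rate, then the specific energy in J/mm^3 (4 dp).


Build rate = 1491 * 0.059 * 0.043 = 3.782667 mm^3/s
SE = 381 / 3.782667 = 100.7226 J/mm^3


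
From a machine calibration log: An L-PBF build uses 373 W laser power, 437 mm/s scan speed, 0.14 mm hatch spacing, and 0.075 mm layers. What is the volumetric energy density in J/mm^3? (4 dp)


E = 373 / (437*0.14*0.075) = 81.2902 J/mm^3


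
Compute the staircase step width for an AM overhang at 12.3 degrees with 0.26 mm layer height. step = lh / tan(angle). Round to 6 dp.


step = 0.26 / tan(12.3) = 1.192468 mm


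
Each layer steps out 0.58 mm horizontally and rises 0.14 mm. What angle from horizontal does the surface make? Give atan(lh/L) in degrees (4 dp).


angle = atan(0.14/0.58) = 13.5704 degrees


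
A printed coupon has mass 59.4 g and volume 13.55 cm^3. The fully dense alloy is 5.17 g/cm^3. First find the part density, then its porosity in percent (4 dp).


rho_part = 59.4 / 13.55 = 4.38376384 g/cm^3
Porosity = (1 - 4.38376384/5.17)*100 = 15.2077 %


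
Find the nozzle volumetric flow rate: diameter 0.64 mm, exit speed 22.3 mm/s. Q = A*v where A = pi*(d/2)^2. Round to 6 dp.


A = pi*(0.64/2)^2 = 0.32169909 mm^2
Q = 0.32169909 * 22.3 = 7.17389 mm^3/s


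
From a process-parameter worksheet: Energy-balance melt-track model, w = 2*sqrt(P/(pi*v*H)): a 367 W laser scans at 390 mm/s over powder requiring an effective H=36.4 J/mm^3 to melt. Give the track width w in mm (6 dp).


w = 2*sqrt(367/(pi*390*36.4)) = 0.181428 mm


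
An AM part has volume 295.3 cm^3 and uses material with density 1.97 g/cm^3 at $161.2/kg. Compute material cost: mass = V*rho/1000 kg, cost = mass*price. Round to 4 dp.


Mass = 295.3*1.97/1000 = 0.581741 kg
Cost = 0.581741 * 161.2 = 93.7766 $


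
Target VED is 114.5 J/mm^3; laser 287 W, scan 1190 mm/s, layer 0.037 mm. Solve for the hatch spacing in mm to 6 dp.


h = 287 / (114.5*1190*0.037) = 0.056928 mm


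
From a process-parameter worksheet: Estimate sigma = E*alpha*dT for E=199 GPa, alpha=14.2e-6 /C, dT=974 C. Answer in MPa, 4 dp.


sigma = 199*1000 * 14.2e-6 * 974 = 2752.3292 MPa


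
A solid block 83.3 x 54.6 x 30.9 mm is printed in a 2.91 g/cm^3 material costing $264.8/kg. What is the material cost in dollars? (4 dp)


V = 83.3 * 54.6 * 30.9 = 140538.762 mm^3 = 140.538762 cm^3
Mass = 140.538762 * 2.91 / 1000 = 0.4089678 kg
Cost = 0.4089678 * 264.8 = 108.2947 $


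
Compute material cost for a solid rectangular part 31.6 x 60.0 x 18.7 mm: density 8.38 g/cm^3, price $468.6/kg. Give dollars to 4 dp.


V = 31.6 * 60.0 * 18.7 = 35455.2 mm^3 = 35.4552 cm^3
Mass = 35.4552 * 8.38 / 1000 = 0.29711458 kg
Cost = 0.29711458 * 468.6 = 139.2279 $


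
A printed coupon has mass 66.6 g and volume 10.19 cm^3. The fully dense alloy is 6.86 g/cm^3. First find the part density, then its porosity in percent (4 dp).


rho_part = 66.6 / 10.19 = 6.53581943 g/cm^3
Porosity = (1 - 6.53581943/6.86)*100 = 4.7257 %


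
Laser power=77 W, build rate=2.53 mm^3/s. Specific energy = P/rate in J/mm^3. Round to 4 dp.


SE = 77 / 2.53 = 30.4348 J/mm^3


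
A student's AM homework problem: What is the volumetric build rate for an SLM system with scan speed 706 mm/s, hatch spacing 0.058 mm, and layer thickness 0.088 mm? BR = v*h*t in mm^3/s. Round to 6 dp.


Rate = 706 * 0.058 * 0.088 = 3.603424 mm^3/s


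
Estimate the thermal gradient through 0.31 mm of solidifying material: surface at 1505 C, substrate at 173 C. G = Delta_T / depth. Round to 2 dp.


G = (1505-173)/0.31 = 4296.77 C/mm


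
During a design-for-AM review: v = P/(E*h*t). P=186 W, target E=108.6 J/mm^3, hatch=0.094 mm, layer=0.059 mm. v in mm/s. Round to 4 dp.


v = 186 / (108.6*0.094*0.059) = 308.8185 mm/s


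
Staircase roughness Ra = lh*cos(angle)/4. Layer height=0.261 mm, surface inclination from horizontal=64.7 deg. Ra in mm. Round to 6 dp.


Ra = 0.261 * cos(64.7) / 4 = 0.027885 mm


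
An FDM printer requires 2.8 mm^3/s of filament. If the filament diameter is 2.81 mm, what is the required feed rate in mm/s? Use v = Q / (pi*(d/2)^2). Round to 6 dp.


A = pi*(2.81/2)^2 = 6.201582
v = 2.8 / 6.201582 = 0.451498 mm/s


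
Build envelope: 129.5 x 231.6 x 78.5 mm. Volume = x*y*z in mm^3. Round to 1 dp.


V = 129.5 * 231.6 * 78.5 = 2354387.7 mm^3


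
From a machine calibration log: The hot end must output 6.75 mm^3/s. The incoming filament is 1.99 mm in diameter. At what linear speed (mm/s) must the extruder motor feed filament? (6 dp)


A = pi*(1.99/2)^2 = 3.110255
v = 6.75 / 3.110255 = 2.17024 mm/s


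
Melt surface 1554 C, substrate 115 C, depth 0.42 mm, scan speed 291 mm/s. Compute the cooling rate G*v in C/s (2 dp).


G = (1554-115)/0.42 = 3426.19047619 C/mm
CR = 3426.19047619 * 291 = 997021.43 C/s


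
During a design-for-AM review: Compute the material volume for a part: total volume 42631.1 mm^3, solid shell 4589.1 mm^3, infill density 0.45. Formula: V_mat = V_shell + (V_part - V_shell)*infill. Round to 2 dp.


V_infill = (42631.1 - 4589.1) * 0.45 = 17118.9
V_total = 4589.1 + 17118.9 = 21708.0 mm^3


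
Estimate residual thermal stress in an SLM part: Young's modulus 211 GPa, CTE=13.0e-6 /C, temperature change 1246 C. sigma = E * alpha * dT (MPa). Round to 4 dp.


sigma = 211*1000 * 13.0e-6 * 1246 = 3417.778 MPa


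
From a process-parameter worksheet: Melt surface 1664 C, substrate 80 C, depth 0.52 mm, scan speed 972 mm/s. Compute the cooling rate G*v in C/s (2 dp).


G = (1664-80)/0.52 = 3046.15384615 C/mm
CR = 3046.15384615 * 972 = 2960861.54 C/s


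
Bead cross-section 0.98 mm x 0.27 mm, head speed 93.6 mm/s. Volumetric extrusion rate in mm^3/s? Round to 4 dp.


Rate = 0.98 * 0.27 * 93.6 = 24.7666 mm^3/s


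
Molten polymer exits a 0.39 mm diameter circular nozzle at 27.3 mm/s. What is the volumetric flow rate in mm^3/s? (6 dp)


A = pi*(0.39/2)^2 = 0.11945906 mm^2
Q = 0.11945906 * 27.3 = 3.261232 mm^3/s


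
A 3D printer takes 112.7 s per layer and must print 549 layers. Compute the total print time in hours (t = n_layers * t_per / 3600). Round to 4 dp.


t = 549 * 112.7 / 3600 = 17.1868 hrs


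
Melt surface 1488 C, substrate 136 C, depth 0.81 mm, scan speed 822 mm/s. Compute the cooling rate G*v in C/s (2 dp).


G = (1488-136)/0.81 = 1669.13580247 C/mm
CR = 1669.13580247 * 822 = 1372029.63 C/s


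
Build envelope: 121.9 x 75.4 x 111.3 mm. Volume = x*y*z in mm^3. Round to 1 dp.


V = 121.9 * 75.4 * 111.3 = 1022987.2 mm^3


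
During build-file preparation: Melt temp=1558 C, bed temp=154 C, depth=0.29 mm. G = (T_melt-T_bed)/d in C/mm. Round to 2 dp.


G = (1558-154)/0.29 = 4841.38 C/mm


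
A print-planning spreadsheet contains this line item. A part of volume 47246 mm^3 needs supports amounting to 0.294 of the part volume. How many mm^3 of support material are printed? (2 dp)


V_support = 47246 * 0.294 = 13890.32 mm^3


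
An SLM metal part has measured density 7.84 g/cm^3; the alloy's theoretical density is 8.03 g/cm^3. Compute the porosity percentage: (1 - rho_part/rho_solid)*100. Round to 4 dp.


Porosity = (1-7.84/8.03)*100 = 2.3661 %


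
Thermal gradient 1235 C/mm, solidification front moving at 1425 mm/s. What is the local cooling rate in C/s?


CR = 1235 * 1425 = 1759875 C/s


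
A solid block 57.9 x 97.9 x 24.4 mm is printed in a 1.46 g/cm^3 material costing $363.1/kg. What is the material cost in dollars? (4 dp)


V = 57.9 * 97.9 * 24.4 = 138309.204 mm^3 = 138.309204 cm^3
Mass = 138.309204 * 1.46 / 1000 = 0.20193144 kg
Cost = 0.20193144 * 363.1 = 73.3213 $


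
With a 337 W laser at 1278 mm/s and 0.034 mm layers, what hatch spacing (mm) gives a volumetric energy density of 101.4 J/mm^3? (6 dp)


h = 337 / (101.4*1278*0.034) = 0.076486 mm


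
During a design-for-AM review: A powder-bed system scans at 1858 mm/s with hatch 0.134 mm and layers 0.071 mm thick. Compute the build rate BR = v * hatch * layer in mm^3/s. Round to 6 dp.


Rate = 1858 * 0.134 * 0.071 = 17.677012 mm^3/s


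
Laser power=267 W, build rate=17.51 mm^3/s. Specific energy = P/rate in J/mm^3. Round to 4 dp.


SE = 267 / 17.51 = 15.2484 J/mm^3


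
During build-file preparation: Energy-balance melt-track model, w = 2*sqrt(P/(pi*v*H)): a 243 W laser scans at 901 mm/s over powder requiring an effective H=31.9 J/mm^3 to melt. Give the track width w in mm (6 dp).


w = 2*sqrt(243/(pi*901*31.9)) = 0.103753 mm


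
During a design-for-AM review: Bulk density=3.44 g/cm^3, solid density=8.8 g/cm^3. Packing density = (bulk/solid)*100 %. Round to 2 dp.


Packing = (3.44/8.8)*100 = 39.09 %


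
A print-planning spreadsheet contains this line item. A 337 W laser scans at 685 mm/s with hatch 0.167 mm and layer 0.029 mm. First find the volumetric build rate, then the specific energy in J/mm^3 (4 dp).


Build rate = 685 * 0.167 * 0.029 = 3.317455 mm^3/s
SE = 337 / 3.317455 = 101.5839 J/mm^3


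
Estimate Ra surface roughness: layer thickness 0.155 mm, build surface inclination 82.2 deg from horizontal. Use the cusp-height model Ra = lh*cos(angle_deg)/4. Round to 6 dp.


Ra = 0.155 * cos(82.2) / 4 = 0.005259 mm


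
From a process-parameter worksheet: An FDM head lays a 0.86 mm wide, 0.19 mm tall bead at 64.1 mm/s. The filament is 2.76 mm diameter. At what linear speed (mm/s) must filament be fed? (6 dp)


Q = 0.86 * 0.19 * 64.1 = 10.47394 mm^3/s
A_fil = pi*(2.76/2)^2 = 5.98284905 mm^2
v_feed = 10.47394 / 5.98284905 = 1.750661 mm/s
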